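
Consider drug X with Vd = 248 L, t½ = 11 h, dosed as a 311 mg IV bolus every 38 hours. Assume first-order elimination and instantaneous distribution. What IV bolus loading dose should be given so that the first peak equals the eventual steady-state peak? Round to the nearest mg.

f = (1/2)^(38/11) ≈ 0.091218; accumulation ratio R = 1/(1−f) ≈ 1.10037.
Loading dose to hit Cmax,ss on first dose: D_load = D_maint·R ≈ 311 × 1.10037 ≈ 342.22 mg.

342 mg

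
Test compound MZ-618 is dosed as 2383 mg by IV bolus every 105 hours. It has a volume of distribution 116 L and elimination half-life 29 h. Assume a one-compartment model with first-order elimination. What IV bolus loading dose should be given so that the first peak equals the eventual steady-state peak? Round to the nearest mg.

2594 mg

f = (1/2)^(105/29) ≈ 0.081295; accumulation ratio R = 1/(1−f) ≈ 1.08849.
Loading dose to hit Cmax,ss on first dose: D_load = D_maint·R ≈ 2383 × 1.08849 ≈ 2593.87 mg.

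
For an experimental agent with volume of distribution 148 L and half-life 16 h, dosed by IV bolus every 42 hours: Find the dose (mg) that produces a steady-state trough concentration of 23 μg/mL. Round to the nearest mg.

17595 mg

τ/t½ = 42/16 ≈ 2.625, so f = (1/2)^(42/16) ≈ 0.162105.
Cmin,ss = (D/Vd)·f/(1−f), so D = Cmin,ss·Vd·(1−f)/f.
D = 23 × 148 × (1−f)/f ≈ 23 × 148 × 5.16884 ≈ 17594.73 mg.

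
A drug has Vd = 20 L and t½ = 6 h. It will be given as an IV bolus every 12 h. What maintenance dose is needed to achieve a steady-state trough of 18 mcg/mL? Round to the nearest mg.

1080 mg

τ/t½ = 12/6 ≈ 2, so f = (1/2)^(12/6) ≈ 0.250000.
Cmin,ss = (D/Vd)·f/(1−f), so D = Cmin,ss·Vd·(1−f)/f.
D = 18 × 20 × (1−f)/f ≈ 18 × 20 × 3.00000 ≈ 1080.00 mg.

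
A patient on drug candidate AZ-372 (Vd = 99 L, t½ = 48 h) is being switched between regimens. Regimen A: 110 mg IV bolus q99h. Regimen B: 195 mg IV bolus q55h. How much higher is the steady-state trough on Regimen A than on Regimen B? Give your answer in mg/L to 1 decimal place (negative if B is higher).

Regimen A: f = (1/2)^(99/48) ≈ 0.2394; Cmin,ss = (110/99)·f/(1−f) ≈ 0.350 mg/L.
Regimen B: f = (1/2)^(55/48) ≈ 0.4519; Cmin,ss = (195/99)·f/(1−f) ≈ 1.624 mg/L.
Difference ≈ 0.350 − 1.624 ≈ -1.274 mg/L.

-1.3 mg/L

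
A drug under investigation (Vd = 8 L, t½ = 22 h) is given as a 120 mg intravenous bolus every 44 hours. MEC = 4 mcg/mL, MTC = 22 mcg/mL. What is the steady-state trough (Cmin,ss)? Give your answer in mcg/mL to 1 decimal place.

5.0 mcg/mL

τ = 44 h = 2 half-lives, so f = (1/2)^2 = 0.25.
At steady state, R = 1/(1 − 0.25) = 4/3.
Single-dose peak C₀ = D/Vd = 120/8 = 15 mcg/mL.
Steady-state peak Cmax,ss = C₀·R = 15 × 4/3 ≈ 20.000 mcg/mL.
Steady-state trough Cmin,ss = Cmax,ss·f ≈ 20.000 × 0.25 ≈ 5.000 mcg/mL.
Trough 5.0 mcg/mL vs MEC 4 mcg/mL: adequate.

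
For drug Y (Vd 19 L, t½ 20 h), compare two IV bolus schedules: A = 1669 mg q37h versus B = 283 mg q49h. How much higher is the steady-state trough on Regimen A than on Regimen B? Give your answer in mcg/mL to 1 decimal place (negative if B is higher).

Regimen A: f = (1/2)^(37/20) ≈ 0.2774; Cmin,ss = (1669/19)·f/(1−f) ≈ 33.722 mcg/mL.
Regimen B: f = (1/2)^(49/20) ≈ 0.1830; Cmin,ss = (283/19)·f/(1−f) ≈ 3.336 mcg/mL.
Difference ≈ 33.722 − 3.336 ≈ 30.386 mcg/mL.

30.4 mcg/mL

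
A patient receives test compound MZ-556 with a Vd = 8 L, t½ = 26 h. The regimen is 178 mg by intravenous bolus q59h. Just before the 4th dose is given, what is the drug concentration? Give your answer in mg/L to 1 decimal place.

5.8 mg/L

f = (1/2)^(τ/t½) = (1/2)^(59/26) ≈ 0.2074.
C₀ = D/Vd = 178/8 ≈ 22.250 mg/L.
Before the 4th dose, 3 doses have been given. Superposition: Cmin = C₀·(f + f² + … + f^3).
≈ 22.250 × (0.2074 + 0.0430 + 0.0089) ≈ 22.250 × 0.2593 ≈ 5.769 mg/L.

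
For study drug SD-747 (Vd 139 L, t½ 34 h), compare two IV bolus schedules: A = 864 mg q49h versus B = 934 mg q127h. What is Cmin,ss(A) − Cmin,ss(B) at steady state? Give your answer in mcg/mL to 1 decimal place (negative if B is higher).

3.1 mcg/mL

Regimen A: f = (1/2)^(49/34) ≈ 0.3683; Cmin,ss = (864/139)·f/(1−f) ≈ 3.624 mcg/mL.
Regimen B: f = (1/2)^(127/34) ≈ 0.0751; Cmin,ss = (934/139)·f/(1−f) ≈ 0.546 mcg/mL.
Difference ≈ 3.624 − 0.546 ≈ 3.078 mcg/mL.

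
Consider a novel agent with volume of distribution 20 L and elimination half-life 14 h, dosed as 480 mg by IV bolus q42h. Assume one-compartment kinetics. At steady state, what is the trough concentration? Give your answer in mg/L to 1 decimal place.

3.4 mg/L

The dosing interval is 3 half-lives, so f = 2^(−3) = 0.125.
At steady state, R = 1/(1 − 0.125) = 8/7.
Single-dose peak C₀ = D/Vd = 480/20 = 24 mg/L.
Steady-state peak Cmax,ss = C₀·R = 24 × 8/7 ≈ 27.429 mg/L.
Steady-state trough Cmin,ss = Cmax,ss·f ≈ 27.429 × 0.125 ≈ 3.429 mg/L.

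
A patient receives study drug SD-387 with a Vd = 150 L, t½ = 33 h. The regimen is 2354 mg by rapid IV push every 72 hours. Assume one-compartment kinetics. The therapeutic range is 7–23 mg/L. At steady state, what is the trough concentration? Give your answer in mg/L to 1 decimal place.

k = ln2/t½ = ln2/33 ≈ 0.021004 h⁻¹; fraction remaining f = e^(−kτ) = e^(−0.021004×72) ≈ 0.2204.
Each bolus raises the concentration by D/Vd = 2354/150 ≈ 15.693 mg/L.
Steady-state trough Cmin,ss = C₀·f/(1−f) ≈ 15.693 × 0.2204/0.7796 ≈ 4.437 mg/L.
Trough 4.4 mg/L vs MEC 7 mg/L: subtherapeutic.

4.4 mg/L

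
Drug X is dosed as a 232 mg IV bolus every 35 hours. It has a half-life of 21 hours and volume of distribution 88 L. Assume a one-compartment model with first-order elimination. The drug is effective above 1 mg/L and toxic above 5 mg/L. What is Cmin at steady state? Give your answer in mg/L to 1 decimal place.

k = ln2/t½ = ln2/21 ≈ 0.033007 h⁻¹; fraction remaining f = e^(−kτ) = e^(−0.033007×35) ≈ 0.3150.
At steady state, accumulation factor R = 1/(1 − e^(−kτ)) ≈ 1.4599.
Single-dose peak C₀ = D/Vd = 232/88 ≈ 2.636 mg/L.
Steady-state peak Cmax,ss = C₀·R ≈ 2.636 × 1.4599 ≈ 3.848 mg/L.
One interval later, Cmin,ss = Cmax,ss·e^(−kτ) ≈ 3.848 × 0.3150 ≈ 1.212 mg/L.
Trough 1.2 mg/L vs MEC 1 mg/L: adequate.

1.2 mg/L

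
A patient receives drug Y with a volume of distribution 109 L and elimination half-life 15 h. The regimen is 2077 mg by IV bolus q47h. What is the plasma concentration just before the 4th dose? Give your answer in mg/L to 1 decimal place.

2.4 mg/L

f = (1/2)^(τ/t½) = (1/2)^(47/15) ≈ 0.1140.
C₀ = D/Vd = 2077/109 ≈ 19.055 mg/L.
Before the 4th dose, 3 doses have been given. Superposition: Cmin = C₀·(f + f² + … + f^3).
≈ 19.055 × (0.1140 + 0.0130 + 0.0015) ≈ 19.055 × 0.1285 ≈ 2.449 mg/L.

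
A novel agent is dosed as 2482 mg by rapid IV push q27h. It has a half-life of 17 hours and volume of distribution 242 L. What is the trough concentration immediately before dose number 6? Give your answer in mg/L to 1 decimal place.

5.1 mg/L

f = (1/2)^(τ/t½) = (1/2)^(27/17) ≈ 0.3326.
C₀ = D/Vd = 2482/242 ≈ 10.256 mg/L.
Before the 6th dose, 5 doses have been given. Superposition: Cmin = C₀·(f + f² + … + f^5).
≈ 10.256 × (0.3326 + 0.1106 + 0.0368 + 0.0122 + 0.0041) ≈ 10.256 × 0.4963 ≈ 5.090 mg/L.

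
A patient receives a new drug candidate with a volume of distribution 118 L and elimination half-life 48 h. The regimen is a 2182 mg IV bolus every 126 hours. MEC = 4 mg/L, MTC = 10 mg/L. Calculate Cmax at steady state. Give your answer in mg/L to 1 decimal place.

τ/t½ = 126/48 ≈ 2.625, so fraction remaining f = (1/2)^(126/48) ≈ 0.1621.
At steady state, accumulation factor R = 1/(1 − e^(−kτ)) ≈ 1.1935.
Each bolus raises the concentration by D/Vd = 2182/118 ≈ 18.492 mg/L.
Steady-state peak Cmax,ss = C₀·R ≈ 18.492 × 1.1935 ≈ 22.070 mg/L.
Peak 22.1 mg/L vs MTC 10 mg/L: exceeds toxic threshold.

22.1 mg/L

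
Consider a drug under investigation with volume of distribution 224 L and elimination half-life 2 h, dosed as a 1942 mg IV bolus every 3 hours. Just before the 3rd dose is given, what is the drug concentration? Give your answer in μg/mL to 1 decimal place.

f = (1/2)^(τ/t½) = (1/2)^(3/2) ≈ 0.3536.
C₀ = D/Vd = 1942/224 ≈ 8.670 μg/mL.
Before the 3rd dose, 2 doses have been given. Superposition: Cmin = C₀·(f + f²).
≈ 8.670 × (0.3536 + 0.1250) ≈ 8.670 × 0.4786 ≈ 4.149 μg/mL.

4.1 μg/mL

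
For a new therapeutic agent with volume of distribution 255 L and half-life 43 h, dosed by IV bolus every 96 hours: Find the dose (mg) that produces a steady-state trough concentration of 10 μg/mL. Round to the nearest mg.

τ/t½ = 96/43 ≈ 2.2326, so f = (1/2)^(96/43) ≈ 0.212781.
Cmin,ss = (D/Vd)·f/(1−f), so D = Cmin,ss·Vd·(1−f)/f.
D = 10 × 255 × (1−f)/f ≈ 10 × 255 × 3.69967 ≈ 9434.16 mg.

9434 mg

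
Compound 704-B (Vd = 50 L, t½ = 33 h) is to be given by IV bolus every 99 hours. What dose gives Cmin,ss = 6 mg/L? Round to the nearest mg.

2100 mg

τ/t½ = 99/33 ≈ 3, so f = (1/2)^(99/33) ≈ 0.125000.
Cmin,ss = (D/Vd)·f/(1−f), so D = Cmin,ss·Vd·(1−f)/f.
D = 6 × 50 × (1−f)/f ≈ 6 × 50 × 7.00000 ≈ 2100.00 mg.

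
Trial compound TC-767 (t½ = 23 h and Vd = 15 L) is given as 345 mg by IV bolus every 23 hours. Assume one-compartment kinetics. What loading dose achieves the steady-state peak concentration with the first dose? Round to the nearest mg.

690 mg

f = (1/2)^(23/23) ≈ 0.500000; accumulation ratio R = 1/(1−f) ≈ 2.00000.
Loading dose to hit Cmax,ss on first dose: D_load = D_maint·R ≈ 345 × 2.00000 ≈ 690.00 mg.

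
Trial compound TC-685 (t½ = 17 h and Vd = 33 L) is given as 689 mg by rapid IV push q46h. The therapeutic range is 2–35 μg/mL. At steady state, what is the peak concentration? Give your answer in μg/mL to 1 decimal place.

τ/t½ = 46/17 ≈ 2.7059, so fraction remaining f = (1/2)^(46/17) ≈ 0.1533.
Accumulation ratio R = 1/(1 − f) ≈ 1/0.8467 ≈ 1.1811.
Single-dose peak C₀ = D/Vd = 689/33 ≈ 20.879 μg/mL.
Cmax,ss = C₀/(1 − f) ≈ 20.879/0.8467 ≈ 24.659 μg/mL.
Peak 24.7 μg/mL vs MTC 35 μg/mL: below toxic threshold.

24.7 μg/mL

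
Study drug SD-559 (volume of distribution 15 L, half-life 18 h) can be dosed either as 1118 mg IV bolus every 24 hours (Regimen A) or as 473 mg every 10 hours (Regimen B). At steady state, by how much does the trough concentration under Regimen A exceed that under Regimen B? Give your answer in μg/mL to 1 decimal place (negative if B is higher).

Regimen A: f = (1/2)^(24/18) ≈ 0.3969; Cmin,ss = (1118/15)·f/(1−f) ≈ 49.050 μg/mL.
Regimen B: f = (1/2)^(10/18) ≈ 0.6804; Cmin,ss = (473/15)·f/(1−f) ≈ 67.132 μg/mL.
Difference ≈ 49.050 − 67.132 ≈ -18.082 μg/mL.

-18.1 μg/mL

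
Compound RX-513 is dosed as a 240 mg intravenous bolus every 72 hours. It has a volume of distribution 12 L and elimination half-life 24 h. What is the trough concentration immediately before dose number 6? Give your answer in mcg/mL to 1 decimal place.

2.9 mcg/mL

f = (1/2)^(τ/t½) = (1/2)^(72/24) ≈ 0.1250.
C₀ = D/Vd = 240/12 ≈ 20.000 mcg/mL.
Before the 6th dose, 5 doses have been given. Superposition: Cmin = C₀·(f + f² + … + f^5).
≈ 20.000 × (0.1250 + 0.0156 + 0.0020 + 0.0002 + 0.0000) ≈ 20.000 × 0.1428 ≈ 2.856 mcg/mL.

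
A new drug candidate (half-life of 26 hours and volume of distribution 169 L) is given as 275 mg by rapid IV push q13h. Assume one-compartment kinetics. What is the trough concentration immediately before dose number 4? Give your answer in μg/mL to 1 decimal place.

f = (1/2)^(τ/t½) = (1/2)^(13/26) ≈ 0.7071.
C₀ = D/Vd = 275/169 ≈ 1.627 μg/mL.
Before the 4th dose, 3 doses have been given. Superposition: Cmin = C₀·(f + f² + … + f^3).
≈ 1.627 × (0.7071 + 0.5000 + 0.3535) ≈ 1.627 × 1.5606 ≈ 2.539 μg/mL.

2.5 μg/mL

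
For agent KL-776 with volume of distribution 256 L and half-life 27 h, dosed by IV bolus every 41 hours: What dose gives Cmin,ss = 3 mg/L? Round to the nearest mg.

τ/t½ = 41/27 ≈ 1.5185, so f = (1/2)^(41/27) ≈ 0.349044.
Cmin,ss = (D/Vd)·f/(1−f), so D = Cmin,ss·Vd·(1−f)/f.
D = 3 × 256 × (1−f)/f ≈ 3 × 256 × 1.86497 ≈ 1432.30 mg.

1432 mg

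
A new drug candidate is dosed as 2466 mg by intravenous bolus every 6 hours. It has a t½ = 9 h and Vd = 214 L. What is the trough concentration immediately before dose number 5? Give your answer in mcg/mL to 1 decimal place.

16.5 mcg/mL

f = (1/2)^(τ/t½) = (1/2)^(6/9) ≈ 0.6300.
C₀ = D/Vd = 2466/214 ≈ 11.523 mcg/mL.
Before the 5th dose, 4 doses have been given. Superposition: Cmin = C₀·(f + f² + … + f^4).
≈ 11.523 × (0.6300 + 0.3969 + 0.2500 + 0.1575) ≈ 11.523 × 1.4344 ≈ 16.529 mcg/mL.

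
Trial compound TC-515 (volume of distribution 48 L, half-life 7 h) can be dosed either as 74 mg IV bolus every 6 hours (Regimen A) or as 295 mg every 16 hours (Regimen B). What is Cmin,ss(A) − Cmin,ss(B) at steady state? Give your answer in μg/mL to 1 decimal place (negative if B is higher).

Regimen A: f = (1/2)^(6/7) ≈ 0.5520; Cmin,ss = (74/48)·f/(1−f) ≈ 1.900 μg/mL.
Regimen B: f = (1/2)^(16/7) ≈ 0.2051; Cmin,ss = (295/48)·f/(1−f) ≈ 1.586 μg/mL.
Difference ≈ 1.900 − 1.586 ≈ 0.314 μg/mL.

0.3 μg/mL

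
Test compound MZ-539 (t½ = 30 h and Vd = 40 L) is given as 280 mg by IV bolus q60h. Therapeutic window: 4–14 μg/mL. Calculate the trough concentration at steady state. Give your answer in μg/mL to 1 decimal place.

2.3 μg/mL

τ = 60 h = 2 half-lives, so f = (1/2)^2 = 0.25.
Accumulation ratio R = 1/(1 − f) = 1/0.75 = 4/3.
Single-dose peak C₀ = D/Vd = 280/40 = 7 μg/mL.
Steady-state peak Cmax,ss = C₀·R = 7 × 4/3 ≈ 9.333 μg/mL.
Steady-state trough Cmin,ss = Cmax,ss·f ≈ 9.333 × 0.25 ≈ 2.333 μg/mL.
Trough 2.3 μg/mL vs MEC 4 μg/mL: subtherapeutic.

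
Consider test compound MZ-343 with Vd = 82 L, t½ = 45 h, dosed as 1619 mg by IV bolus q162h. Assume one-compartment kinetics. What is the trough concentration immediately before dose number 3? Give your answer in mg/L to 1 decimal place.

1.8 mg/L

f = (1/2)^(τ/t½) = (1/2)^(162/45) ≈ 0.0825.
C₀ = D/Vd = 1619/82 ≈ 19.744 mg/L.
Before the 3rd dose, 2 doses have been given. Superposition: Cmin = C₀·(f + f²).
≈ 19.744 × (0.0825 + 0.0068) ≈ 19.744 × 0.0893 ≈ 1.763 mg/L.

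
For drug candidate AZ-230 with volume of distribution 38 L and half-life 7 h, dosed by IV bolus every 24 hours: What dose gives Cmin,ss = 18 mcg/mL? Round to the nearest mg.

6681 mg

τ/t½ = 24/7 ≈ 3.4286, so f = (1/2)^(24/7) ≈ 0.092875.
Cmin,ss = (D/Vd)·f/(1−f), so D = Cmin,ss·Vd·(1−f)/f.
D = 18 × 38 × (1−f)/f ≈ 18 × 38 × 9.76716 ≈ 6680.74 mg.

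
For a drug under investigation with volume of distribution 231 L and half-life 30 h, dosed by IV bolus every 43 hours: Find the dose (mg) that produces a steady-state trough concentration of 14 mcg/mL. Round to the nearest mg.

5500 mg

τ/t½ = 43/30 ≈ 1.4333, so f = (1/2)^(43/30) ≈ 0.370274.
Cmin,ss = (D/Vd)·f/(1−f), so D = Cmin,ss·Vd·(1−f)/f.
D = 14 × 231 × (1−f)/f ≈ 14 × 231 × 1.70070 ≈ 5500.06 mg.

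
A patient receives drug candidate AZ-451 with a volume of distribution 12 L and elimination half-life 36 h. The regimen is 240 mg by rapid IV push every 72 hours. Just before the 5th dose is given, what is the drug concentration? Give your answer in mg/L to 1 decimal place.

f = (1/2)^(τ/t½) = (1/2)^(72/36) ≈ 0.2500.
C₀ = D/Vd = 240/12 ≈ 20.000 mg/L.
Before the 5th dose, 4 doses have been given. Superposition: Cmin = C₀·(f + f² + … + f^4).
≈ 20.000 × (0.2500 + 0.0625 + 0.0156 + 0.0039) ≈ 20.000 × 0.3320 ≈ 6.640 mg/L.

6.6 mg/L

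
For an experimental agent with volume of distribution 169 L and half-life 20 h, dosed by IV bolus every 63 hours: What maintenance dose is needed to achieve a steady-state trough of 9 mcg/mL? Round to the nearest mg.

11980 mg

τ/t½ = 63/20 ≈ 3.15, so f = (1/2)^(63/20) ≈ 0.112656.
Cmin,ss = (D/Vd)·f/(1−f), so D = Cmin,ss·Vd·(1−f)/f.
D = 9 × 169 × (1−f)/f ≈ 9 × 169 × 7.87658 ≈ 11980.28 mg.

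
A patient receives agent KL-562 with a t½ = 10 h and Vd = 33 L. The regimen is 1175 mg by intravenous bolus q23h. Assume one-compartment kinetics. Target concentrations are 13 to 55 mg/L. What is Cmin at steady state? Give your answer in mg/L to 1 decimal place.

k = ln2/t½ = ln2/10 ≈ 0.069315 h⁻¹; fraction remaining f = e^(−kτ) = e^(−0.069315×23) ≈ 0.2031.
Each bolus raises the concentration by D/Vd = 1175/33 ≈ 35.606 mg/L.
Steady-state trough Cmin,ss = C₀·f/(1−f) ≈ 35.606 × 0.2031/0.7969 ≈ 9.075 mg/L.
Trough 9.1 mg/L vs MEC 13 mg/L: subtherapeutic.

9.1 mg/L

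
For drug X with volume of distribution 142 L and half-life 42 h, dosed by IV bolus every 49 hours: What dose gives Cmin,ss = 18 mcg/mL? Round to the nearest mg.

τ/t½ = 49/42 ≈ 1.1667, so f = (1/2)^(49/42) ≈ 0.445449.
Cmin,ss = (D/Vd)·f/(1−f), so D = Cmin,ss·Vd·(1−f)/f.
D = 18 × 142 × (1−f)/f ≈ 18 × 142 × 1.24493 ≈ 3182.04 mg.

3182 mg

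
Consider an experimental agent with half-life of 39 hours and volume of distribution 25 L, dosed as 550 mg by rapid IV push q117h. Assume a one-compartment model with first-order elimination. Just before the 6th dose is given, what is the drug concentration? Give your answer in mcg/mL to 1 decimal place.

3.1 mcg/mL

f = (1/2)^(τ/t½) = (1/2)^(117/39) ≈ 0.1250.
C₀ = D/Vd = 550/25 ≈ 22.000 mcg/mL.
Before the 6th dose, 5 doses have been given. Superposition: Cmin = C₀·(f + f² + … + f^5).
≈ 22.000 × (0.1250 + 0.0156 + 0.0020 + 0.0002 + 0.0000) ≈ 22.000 × 0.1428 ≈ 3.142 mcg/mL.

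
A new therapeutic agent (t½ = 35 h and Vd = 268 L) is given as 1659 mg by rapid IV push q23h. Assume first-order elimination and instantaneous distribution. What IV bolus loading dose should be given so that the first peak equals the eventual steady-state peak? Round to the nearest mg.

4534 mg

f = (1/2)^(23/35) ≈ 0.634133; accumulation ratio R = 1/(1−f) ≈ 2.73323.
Loading dose to hit Cmax,ss on first dose: D_load = D_maint·R ≈ 1659 × 2.73323 ≈ 4534.43 mg.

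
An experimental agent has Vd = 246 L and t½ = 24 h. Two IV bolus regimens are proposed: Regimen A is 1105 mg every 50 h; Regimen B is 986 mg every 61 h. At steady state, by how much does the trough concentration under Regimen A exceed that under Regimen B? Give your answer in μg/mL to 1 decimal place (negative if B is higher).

0.6 μg/mL

Regimen A: f = (1/2)^(50/24) ≈ 0.2360; Cmin,ss = (1105/246)·f/(1−f) ≈ 1.388 μg/mL.
Regimen B: f = (1/2)^(61/24) ≈ 0.1717; Cmin,ss = (986/246)·f/(1−f) ≈ 0.831 μg/mL.
Difference ≈ 1.388 − 0.831 ≈ 0.557 μg/mL.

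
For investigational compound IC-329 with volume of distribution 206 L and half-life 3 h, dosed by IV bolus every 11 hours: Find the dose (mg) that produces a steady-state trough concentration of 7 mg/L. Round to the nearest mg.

16870 mg

τ/t½ = 11/3 ≈ 3.6667, so f = (1/2)^(11/3) ≈ 0.078745.
Cmin,ss = (D/Vd)·f/(1−f), so D = Cmin,ss·Vd·(1−f)/f.
D = 7 × 206 × (1−f)/f ≈ 7 × 206 × 11.69922 ≈ 16870.28 mg.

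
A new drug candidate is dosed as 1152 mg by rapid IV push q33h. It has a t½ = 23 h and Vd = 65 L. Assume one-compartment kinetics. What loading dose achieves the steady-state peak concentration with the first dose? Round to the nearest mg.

f = (1/2)^(33/23) ≈ 0.369903; accumulation ratio R = 1/(1−f) ≈ 1.58706.
Loading dose to hit Cmax,ss on first dose: D_load = D_maint·R ≈ 1152 × 1.58706 ≈ 1828.29 mg.

1828 mg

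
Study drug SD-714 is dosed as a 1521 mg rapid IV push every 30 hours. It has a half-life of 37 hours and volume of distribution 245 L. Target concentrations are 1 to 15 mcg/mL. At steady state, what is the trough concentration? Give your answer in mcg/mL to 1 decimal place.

k = ln2/t½ = ln2/37 ≈ 0.018734 h⁻¹; fraction remaining f = e^(−kτ) = e^(−0.018734×30) ≈ 0.5701.
Each bolus raises the concentration by D/Vd = 1521/245 ≈ 6.208 mcg/mL.
Steady-state trough Cmin,ss = C₀·f/(1−f) ≈ 6.208 × 0.5701/0.4299 ≈ 8.233 mcg/mL.
Trough 8.2 mcg/mL vs MEC 1 mcg/mL: adequate.

8.2 mcg/mL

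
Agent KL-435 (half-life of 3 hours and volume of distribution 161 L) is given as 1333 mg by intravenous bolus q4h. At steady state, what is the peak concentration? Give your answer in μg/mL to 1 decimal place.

k = ln2/t½ = ln2/3 ≈ 0.231049 h⁻¹; fraction remaining f = e^(−kτ) = e^(−0.231049×4) ≈ 0.3969.
Accumulation ratio R = 1/(1 − f) ≈ 1/0.6031 ≈ 1.6581.
Single-dose peak C₀ = D/Vd = 1333/161 ≈ 8.280 μg/mL.
Cmax,ss = C₀/(1 − f) ≈ 8.280/0.6031 ≈ 13.729 μg/mL.

13.7 μg/mL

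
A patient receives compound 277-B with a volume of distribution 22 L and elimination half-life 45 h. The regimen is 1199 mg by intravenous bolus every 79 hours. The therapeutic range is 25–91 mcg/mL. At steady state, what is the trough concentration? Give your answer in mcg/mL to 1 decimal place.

22.9 mcg/mL

Over one 79-h interval, 79/45 ≈ 1.7556 half-lives elapse, leaving f ≈ 0.2962 of each dose.
At steady state, accumulation factor R = 1/(1 − e^(−kτ)) ≈ 1.4209.
Single-dose peak C₀ = D/Vd = 1199/22 ≈ 54.500 mcg/mL.
Steady-state peak Cmax,ss = C₀·R ≈ 54.500 × 1.4209 ≈ 77.439 mcg/mL.
One interval later, Cmin,ss = Cmax,ss·e^(−kτ) ≈ 77.439 × 0.2962 ≈ 22.937 mcg/mL.
Trough 22.9 mcg/mL vs MEC 25 mcg/mL: subtherapeutic.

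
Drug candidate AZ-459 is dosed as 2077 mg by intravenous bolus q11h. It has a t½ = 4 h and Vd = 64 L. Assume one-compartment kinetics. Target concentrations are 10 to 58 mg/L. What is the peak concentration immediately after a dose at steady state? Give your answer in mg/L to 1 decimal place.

τ/t½ = 11/4 ≈ 2.75, so fraction remaining f = (1/2)^(11/4) ≈ 0.1487.
At steady state, accumulation factor R = 1/(1 − e^(−kτ)) ≈ 1.1747.
Each bolus raises the concentration by D/Vd = 2077/64 ≈ 32.453 mg/L.
Steady-state peak Cmax,ss = C₀·R ≈ 32.453 × 1.1747 ≈ 38.123 mg/L.
Peak 38.1 mg/L vs MTC 58 mg/L: below toxic threshold.

38.1 mg/L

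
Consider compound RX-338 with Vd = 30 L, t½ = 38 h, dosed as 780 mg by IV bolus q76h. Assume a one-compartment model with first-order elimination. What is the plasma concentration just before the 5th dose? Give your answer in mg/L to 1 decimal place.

f = (1/2)^(τ/t½) = (1/2)^(76/38) ≈ 0.2500.
C₀ = D/Vd = 780/30 ≈ 26.000 mg/L.
Before the 5th dose, 4 doses have been given. Superposition: Cmin = C₀·(f + f² + … + f^4).
≈ 26.000 × (0.2500 + 0.0625 + 0.0156 + 0.0039) ≈ 26.000 × 0.3320 ≈ 8.632 mg/L.

8.6 mg/L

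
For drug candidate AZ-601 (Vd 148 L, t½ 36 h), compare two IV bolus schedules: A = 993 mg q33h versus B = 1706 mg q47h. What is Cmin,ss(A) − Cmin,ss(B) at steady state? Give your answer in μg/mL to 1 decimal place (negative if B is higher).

Regimen A: f = (1/2)^(33/36) ≈ 0.5297; Cmin,ss = (993/148)·f/(1−f) ≈ 7.557 μg/mL.
Regimen B: f = (1/2)^(47/36) ≈ 0.4046; Cmin,ss = (1706/148)·f/(1−f) ≈ 7.833 μg/mL.
Difference ≈ 7.557 − 7.833 ≈ -0.276 μg/mL.

-0.3 μg/mL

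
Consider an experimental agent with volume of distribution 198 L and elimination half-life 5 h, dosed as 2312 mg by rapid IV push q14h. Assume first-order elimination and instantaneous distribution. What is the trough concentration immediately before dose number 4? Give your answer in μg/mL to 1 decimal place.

2.0 μg/mL

f = (1/2)^(τ/t½) = (1/2)^(14/5) ≈ 0.1436.
C₀ = D/Vd = 2312/198 ≈ 11.677 μg/mL.
Before the 4th dose, 3 doses have been given. Superposition: Cmin = C₀·(f + f² + … + f^3).
≈ 11.677 × (0.1436 + 0.0206 + 0.0030) ≈ 11.677 × 0.1672 ≈ 1.952 μg/mL.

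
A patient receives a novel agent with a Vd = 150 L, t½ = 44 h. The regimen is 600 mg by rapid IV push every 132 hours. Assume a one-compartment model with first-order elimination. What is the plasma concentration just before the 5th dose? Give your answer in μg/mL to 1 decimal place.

0.6 μg/mL

f = (1/2)^(τ/t½) = (1/2)^(132/44) ≈ 0.1250.
C₀ = D/Vd = 600/150 ≈ 4.000 μg/mL.
Before the 5th dose, 4 doses have been given. Superposition: Cmin = C₀·(f + f² + … + f^4).
≈ 4.000 × (0.1250 + 0.0156 + 0.0020 + 0.0002) ≈ 4.000 × 0.1428 ≈ 0.571 μg/mL.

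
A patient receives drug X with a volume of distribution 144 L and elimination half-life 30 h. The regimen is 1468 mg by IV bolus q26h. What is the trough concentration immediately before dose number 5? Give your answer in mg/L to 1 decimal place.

11.3 mg/L

f = (1/2)^(τ/t½) = (1/2)^(26/30) ≈ 0.5484.
C₀ = D/Vd = 1468/144 ≈ 10.194 mg/L.
Before the 5th dose, 4 doses have been given. Superposition: Cmin = C₀·(f + f² + … + f^4).
≈ 10.194 × (0.5484 + 0.3007 + 0.1649 + 0.0904) ≈ 10.194 × 1.1044 ≈ 11.258 mg/L.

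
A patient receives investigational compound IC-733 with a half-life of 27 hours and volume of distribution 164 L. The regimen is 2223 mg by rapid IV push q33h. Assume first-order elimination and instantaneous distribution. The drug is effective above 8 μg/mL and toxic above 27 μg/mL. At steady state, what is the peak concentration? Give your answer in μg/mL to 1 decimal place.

23.7 μg/mL

k = ln2/t½ = ln2/27 ≈ 0.025672 h⁻¹; fraction remaining f = e^(−kτ) = e^(−0.025672×33) ≈ 0.4286.
Accumulation ratio R = 1/(1 − f) ≈ 1/0.5714 ≈ 1.7501.
Single-dose peak C₀ = D/Vd = 2223/164 ≈ 13.555 μg/mL.
Steady-state peak Cmax,ss = C₀·R ≈ 13.555 × 1.7501 ≈ 23.723 μg/mL.
Peak 23.7 μg/mL vs MTC 27 μg/mL: below toxic threshold.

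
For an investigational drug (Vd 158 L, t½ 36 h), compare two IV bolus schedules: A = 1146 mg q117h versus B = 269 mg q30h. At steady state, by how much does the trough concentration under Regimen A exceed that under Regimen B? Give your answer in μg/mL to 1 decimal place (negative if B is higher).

Regimen A: f = (1/2)^(117/36) ≈ 0.1051; Cmin,ss = (1146/158)·f/(1−f) ≈ 0.852 μg/mL.
Regimen B: f = (1/2)^(30/36) ≈ 0.5612; Cmin,ss = (269/158)·f/(1−f) ≈ 2.177 μg/mL.
Difference ≈ 0.852 − 2.177 ≈ -1.325 μg/mL.

-1.3 μg/mL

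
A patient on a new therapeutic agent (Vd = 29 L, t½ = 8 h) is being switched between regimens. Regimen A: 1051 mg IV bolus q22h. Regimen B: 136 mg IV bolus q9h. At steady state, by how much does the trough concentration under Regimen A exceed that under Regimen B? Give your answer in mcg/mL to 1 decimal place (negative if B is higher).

Regimen A: f = (1/2)^(22/8) ≈ 0.1487; Cmin,ss = (1051/29)·f/(1−f) ≈ 6.330 mcg/mL.
Regimen B: f = (1/2)^(9/8) ≈ 0.4585; Cmin,ss = (136/29)·f/(1−f) ≈ 3.971 mcg/mL.
Difference ≈ 6.330 − 3.971 ≈ 2.359 mcg/mL.

2.4 mcg/mL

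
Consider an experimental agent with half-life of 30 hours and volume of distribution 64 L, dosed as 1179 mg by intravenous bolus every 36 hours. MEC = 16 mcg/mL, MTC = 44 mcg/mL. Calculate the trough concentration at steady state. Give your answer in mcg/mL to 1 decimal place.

14.2 mcg/mL

τ/t½ = 36/30 ≈ 1.2, so fraction remaining f = (1/2)^(36/30) ≈ 0.4353.
Single-dose peak C₀ = D/Vd = 1179/64 ≈ 18.422 mcg/mL.
Steady-state trough Cmin,ss = C₀·f/(1−f) ≈ 18.422 × 0.4353/0.5647 ≈ 14.201 mcg/mL.
Trough 14.2 mcg/mL vs MEC 16 mcg/mL: subtherapeutic.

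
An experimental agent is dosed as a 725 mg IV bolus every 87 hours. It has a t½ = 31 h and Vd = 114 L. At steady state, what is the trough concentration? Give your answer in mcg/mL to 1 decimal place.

1.1 mcg/mL

k = ln2/t½ = ln2/31 ≈ 0.022360 h⁻¹; fraction remaining f = e^(−kτ) = e^(−0.022360×87) ≈ 0.1429.
Single-dose peak C₀ = D/Vd = 725/114 ≈ 6.360 mcg/mL.
Steady-state trough Cmin,ss = C₀·f/(1−f) ≈ 6.360 × 0.1429/0.8571 ≈ 1.060 mcg/mL.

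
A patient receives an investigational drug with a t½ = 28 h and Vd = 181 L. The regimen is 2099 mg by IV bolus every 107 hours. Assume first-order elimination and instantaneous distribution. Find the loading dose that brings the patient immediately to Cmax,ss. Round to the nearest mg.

2259 mg

f = (1/2)^(107/28) ≈ 0.070735; accumulation ratio R = 1/(1−f) ≈ 1.07612.
Loading dose to hit Cmax,ss on first dose: D_load = D_maint·R ≈ 2099 × 1.07612 ≈ 2258.78 mg.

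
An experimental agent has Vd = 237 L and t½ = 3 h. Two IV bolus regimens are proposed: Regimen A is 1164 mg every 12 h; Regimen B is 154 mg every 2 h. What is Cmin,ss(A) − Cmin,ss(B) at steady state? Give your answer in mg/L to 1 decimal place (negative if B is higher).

Regimen A: f = (1/2)^(12/3) ≈ 0.0625; Cmin,ss = (1164/237)·f/(1−f) ≈ 0.327 mg/L.
Regimen B: f = (1/2)^(2/3) ≈ 0.6300; Cmin,ss = (154/237)·f/(1−f) ≈ 1.106 mg/L.
Difference ≈ 0.327 − 1.106 ≈ -0.779 mg/L.

-0.8 mg/L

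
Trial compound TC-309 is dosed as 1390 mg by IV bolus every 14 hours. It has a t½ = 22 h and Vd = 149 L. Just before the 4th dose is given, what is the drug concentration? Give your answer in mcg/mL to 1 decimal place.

f = (1/2)^(τ/t½) = (1/2)^(14/22) ≈ 0.6433.
C₀ = D/Vd = 1390/149 ≈ 9.329 mcg/mL.
Before the 4th dose, 3 doses have been given. Superposition: Cmin = C₀·(f + f² + … + f^3).
≈ 9.329 × (0.6433 + 0.4138 + 0.2662) ≈ 9.329 × 1.3233 ≈ 12.345 mcg/mL.

12.3 mcg/mL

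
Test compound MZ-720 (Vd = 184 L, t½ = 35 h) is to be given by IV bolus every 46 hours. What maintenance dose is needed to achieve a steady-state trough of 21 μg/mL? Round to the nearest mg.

τ/t½ = 46/35 ≈ 1.3143, so f = (1/2)^(46/35) ≈ 0.402125.
Cmin,ss = (D/Vd)·f/(1−f), so D = Cmin,ss·Vd·(1−f)/f.
D = 21 × 184 × (1−f)/f ≈ 21 × 184 × 1.48679 ≈ 5744.96 mg.

5745 mg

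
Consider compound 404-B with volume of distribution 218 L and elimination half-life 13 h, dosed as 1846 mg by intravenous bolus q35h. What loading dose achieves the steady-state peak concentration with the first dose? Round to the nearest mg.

2184 mg

f = (1/2)^(35/13) ≈ 0.154716; accumulation ratio R = 1/(1−f) ≈ 1.18303.
Loading dose to hit Cmax,ss on first dose: D_load = D_maint·R ≈ 1846 × 1.18303 ≈ 2183.87 mg.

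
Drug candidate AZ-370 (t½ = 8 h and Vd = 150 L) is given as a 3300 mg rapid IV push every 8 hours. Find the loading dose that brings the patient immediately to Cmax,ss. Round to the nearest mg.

6600 mg

f = (1/2)^(8/8) ≈ 0.500000; accumulation ratio R = 1/(1−f) ≈ 2.00000.
Loading dose to hit Cmax,ss on first dose: D_load = D_maint·R ≈ 3300 × 2.00000 ≈ 6600.00 mg.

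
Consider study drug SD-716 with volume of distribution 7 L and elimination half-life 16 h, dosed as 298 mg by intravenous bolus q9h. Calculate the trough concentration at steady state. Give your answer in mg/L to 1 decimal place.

k = ln2/t½ = ln2/16 ≈ 0.043322 h⁻¹; fraction remaining f = e^(−kτ) = e^(−0.043322×9) ≈ 0.6771.
Single-dose peak C₀ = D/Vd = 298/7 ≈ 42.571 mg/L.
Steady-state trough Cmin,ss = C₀·f/(1−f) ≈ 42.571 × 0.6771/0.3229 ≈ 89.269 mg/L.

89.3 mg/L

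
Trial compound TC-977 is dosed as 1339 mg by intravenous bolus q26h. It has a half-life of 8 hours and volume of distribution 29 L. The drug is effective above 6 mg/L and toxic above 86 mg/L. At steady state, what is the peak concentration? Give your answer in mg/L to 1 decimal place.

Over one 26-h interval, 26/8 ≈ 3.25 half-lives elapse, leaving f ≈ 0.1051 of each dose.
At steady state, accumulation factor R = 1/(1 − e^(−kτ)) ≈ 1.1174.
Single-dose peak C₀ = D/Vd = 1339/29 ≈ 46.172 mg/L.
Steady-state peak Cmax,ss = C₀·R ≈ 46.172 × 1.1174 ≈ 51.593 mg/L.
Peak 51.6 mg/L vs MTC 86 mg/L: below toxic threshold.

51.6 mg/L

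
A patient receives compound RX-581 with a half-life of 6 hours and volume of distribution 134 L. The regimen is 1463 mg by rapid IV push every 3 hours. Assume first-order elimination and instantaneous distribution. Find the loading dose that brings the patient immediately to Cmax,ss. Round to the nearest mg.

f = (1/2)^(3/6) ≈ 0.707107; accumulation ratio R = 1/(1−f) ≈ 3.41422.
Loading dose to hit Cmax,ss on first dose: D_load = D_maint·R ≈ 1463 × 3.41422 ≈ 4995.00 mg.

4995 mg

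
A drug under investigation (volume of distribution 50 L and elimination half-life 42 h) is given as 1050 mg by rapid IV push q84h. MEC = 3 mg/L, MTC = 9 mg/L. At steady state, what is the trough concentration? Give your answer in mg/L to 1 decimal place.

7.0 mg/L

τ = 84 h = 2 half-lives, so f = (1/2)^2 = 0.25.
At steady state, R = 1/(1 − 0.25) = 4/3.
Single-dose peak C₀ = D/Vd = 1050/50 = 21 mg/L.
Steady-state peak Cmax,ss = C₀·R = 21 × 4/3 ≈ 28.000 mg/L.
Steady-state trough Cmin,ss = Cmax,ss·f ≈ 28.000 × 0.25 ≈ 7.000 mg/L.
Trough 7.0 mg/L vs MEC 3 mg/L: adequate.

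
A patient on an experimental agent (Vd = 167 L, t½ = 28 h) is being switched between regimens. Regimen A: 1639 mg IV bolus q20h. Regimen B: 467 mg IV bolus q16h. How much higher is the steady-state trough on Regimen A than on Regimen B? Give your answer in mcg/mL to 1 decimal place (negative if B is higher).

9.6 mcg/mL

Regimen A: f = (1/2)^(20/28) ≈ 0.6095; Cmin,ss = (1639/167)·f/(1−f) ≈ 15.318 mcg/mL.
Regimen B: f = (1/2)^(16/28) ≈ 0.6730; Cmin,ss = (467/167)·f/(1−f) ≈ 5.755 mcg/mL.
Difference ≈ 15.318 − 5.755 ≈ 9.563 mcg/mL.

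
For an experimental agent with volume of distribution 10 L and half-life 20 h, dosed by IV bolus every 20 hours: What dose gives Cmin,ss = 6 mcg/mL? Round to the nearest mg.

τ/t½ = 20/20 ≈ 1, so f = (1/2)^(20/20) ≈ 0.500000.
Cmin,ss = (D/Vd)·f/(1−f), so D = Cmin,ss·Vd·(1−f)/f.
D = 6 × 10 × (1−f)/f ≈ 6 × 10 × 1.00000 ≈ 60.00 mg.

60 mg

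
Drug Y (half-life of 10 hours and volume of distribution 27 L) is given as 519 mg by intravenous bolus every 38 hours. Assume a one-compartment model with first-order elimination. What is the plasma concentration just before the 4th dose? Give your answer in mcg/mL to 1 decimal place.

f = (1/2)^(τ/t½) = (1/2)^(38/10) ≈ 0.0718.
C₀ = D/Vd = 519/27 ≈ 19.222 mcg/mL.
Before the 4th dose, 3 doses have been given. Superposition: Cmin = C₀·(f + f² + … + f^3).
≈ 19.222 × (0.0718 + 0.0052 + 0.0004) ≈ 19.222 × 0.0774 ≈ 1.488 mcg/mL.

1.5 mcg/mL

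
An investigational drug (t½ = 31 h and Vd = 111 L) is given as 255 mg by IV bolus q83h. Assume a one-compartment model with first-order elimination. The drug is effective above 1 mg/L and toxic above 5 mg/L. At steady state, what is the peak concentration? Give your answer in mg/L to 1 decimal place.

τ/t½ = 83/31 ≈ 2.6774, so fraction remaining f = (1/2)^(83/31) ≈ 0.1563.
At steady state, accumulation factor R = 1/(1 − e^(−kτ)) ≈ 1.1853.
Each bolus raises the concentration by D/Vd = 255/111 ≈ 2.297 mg/L.
Steady-state peak Cmax,ss = C₀·R ≈ 2.297 × 1.1853 ≈ 2.723 mg/L.
Peak 2.7 mg/L vs MTC 5 mg/L: below toxic threshold.

2.7 mg/L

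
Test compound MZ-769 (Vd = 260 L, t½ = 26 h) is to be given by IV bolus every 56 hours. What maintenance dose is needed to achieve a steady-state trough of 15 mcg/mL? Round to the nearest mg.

τ/t½ = 56/26 ≈ 2.1538, so f = (1/2)^(56/26) ≈ 0.224713.
Cmin,ss = (D/Vd)·f/(1−f), so D = Cmin,ss·Vd·(1−f)/f.
D = 15 × 260 × (1−f)/f ≈ 15 × 260 × 3.45012 ≈ 13455.47 mg.

13455 mg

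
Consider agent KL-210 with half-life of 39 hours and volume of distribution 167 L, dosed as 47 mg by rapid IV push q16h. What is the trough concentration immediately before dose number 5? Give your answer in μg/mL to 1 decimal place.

f = (1/2)^(τ/t½) = (1/2)^(16/39) ≈ 0.7525.
C₀ = D/Vd = 47/167 ≈ 0.281 μg/mL.
Before the 5th dose, 4 doses have been given. Superposition: Cmin = C₀·(f + f² + … + f^4).
≈ 0.281 × (0.7525 + 0.5663 + 0.4261 + 0.3206) ≈ 0.281 × 2.0655 ≈ 0.580 μg/mL.

0.6 μg/mL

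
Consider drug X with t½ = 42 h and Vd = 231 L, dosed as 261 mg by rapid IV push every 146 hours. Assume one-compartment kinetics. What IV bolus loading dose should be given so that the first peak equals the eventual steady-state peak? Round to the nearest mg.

f = (1/2)^(146/42) ≈ 0.089859; accumulation ratio R = 1/(1−f) ≈ 1.09873.
Loading dose to hit Cmax,ss on first dose: D_load = D_maint·R ≈ 261 × 1.09873 ≈ 286.77 mg.

287 mg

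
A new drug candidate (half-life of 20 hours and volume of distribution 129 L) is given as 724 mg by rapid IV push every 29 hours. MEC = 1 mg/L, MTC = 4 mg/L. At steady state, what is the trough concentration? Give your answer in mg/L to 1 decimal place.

3.2 mg/L

k = ln2/t½ = ln2/20 ≈ 0.034657 h⁻¹; fraction remaining f = e^(−kτ) = e^(−0.034657×29) ≈ 0.3660.
At steady state, accumulation factor R = 1/(1 − e^(−kτ)) ≈ 1.5773.
Single-dose peak C₀ = D/Vd = 724/129 ≈ 5.612 mg/L.
Steady-state peak Cmax,ss = C₀·R ≈ 5.612 × 1.5773 ≈ 8.852 mg/L.
One interval later, Cmin,ss = Cmax,ss·e^(−kτ) ≈ 8.852 × 0.3660 ≈ 3.240 mg/L.
Trough 3.2 mg/L vs MEC 1 mg/L: adequate.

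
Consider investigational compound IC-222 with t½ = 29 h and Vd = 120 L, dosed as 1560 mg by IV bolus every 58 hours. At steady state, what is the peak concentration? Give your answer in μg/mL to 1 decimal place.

The dosing interval is 2 half-lives, so f = 2^(−2) = 0.25.
At steady state, R = 1/(1 − 0.25) = 4/3.
Single-dose peak C₀ = D/Vd = 1560/120 = 13 μg/mL.
Steady-state peak Cmax,ss = C₀·R = 13 × 4/3 ≈ 17.333 μg/mL.

17.3 μg/mL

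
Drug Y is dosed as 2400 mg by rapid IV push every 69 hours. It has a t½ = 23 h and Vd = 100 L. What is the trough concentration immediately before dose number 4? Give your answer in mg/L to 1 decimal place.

f = (1/2)^(τ/t½) = (1/2)^(69/23) ≈ 0.1250.
C₀ = D/Vd = 2400/100 ≈ 24.000 mg/L.
Before the 4th dose, 3 doses have been given. Superposition: Cmin = C₀·(f + f² + … + f^3).
≈ 24.000 × (0.1250 + 0.0156 + 0.0020) ≈ 24.000 × 0.1426 ≈ 3.422 mg/L.

3.4 mg/L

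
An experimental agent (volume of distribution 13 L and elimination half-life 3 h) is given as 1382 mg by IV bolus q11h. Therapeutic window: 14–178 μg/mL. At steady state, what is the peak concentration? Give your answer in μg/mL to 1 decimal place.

k = ln2/t½ = ln2/3 ≈ 0.231049 h⁻¹; fraction remaining f = e^(−kτ) = e^(−0.231049×11) ≈ 0.0787.
Accumulation ratio R = 1/(1 − f) ≈ 1/0.9213 ≈ 1.0854.
Single-dose peak C₀ = D/Vd = 1382/13 ≈ 106.308 μg/mL.
Steady-state peak Cmax,ss = C₀·R ≈ 106.308 × 1.0854 ≈ 115.387 μg/mL.
Peak 115.4 μg/mL vs MTC 178 μg/mL: below toxic threshold.

115.4 μg/mL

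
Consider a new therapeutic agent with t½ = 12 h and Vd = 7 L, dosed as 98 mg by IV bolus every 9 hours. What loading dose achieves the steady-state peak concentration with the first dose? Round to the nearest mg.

f = (1/2)^(9/12) ≈ 0.594604; accumulation ratio R = 1/(1−f) ≈ 2.46672.
Loading dose to hit Cmax,ss on first dose: D_load = D_maint·R ≈ 98 × 2.46672 ≈ 241.74 mg.

242 mg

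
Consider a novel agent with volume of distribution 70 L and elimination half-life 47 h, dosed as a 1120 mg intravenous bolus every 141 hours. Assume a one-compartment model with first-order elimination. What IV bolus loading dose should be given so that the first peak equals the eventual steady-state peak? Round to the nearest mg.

f = (1/2)^(141/47) ≈ 0.125000; accumulation ratio R = 1/(1−f) ≈ 1.14286.
Loading dose to hit Cmax,ss on first dose: D_load = D_maint·R ≈ 1120 × 1.14286 ≈ 1280.00 mg.

1280 mg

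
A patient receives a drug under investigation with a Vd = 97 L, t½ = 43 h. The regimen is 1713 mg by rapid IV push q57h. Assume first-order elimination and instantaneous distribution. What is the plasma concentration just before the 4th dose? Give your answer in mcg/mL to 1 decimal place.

11.0 mcg/mL

f = (1/2)^(τ/t½) = (1/2)^(57/43) ≈ 0.3990.
C₀ = D/Vd = 1713/97 ≈ 17.660 mcg/mL.
Before the 4th dose, 3 doses have been given. Superposition: Cmin = C₀·(f + f² + … + f^3).
≈ 17.660 × (0.3990 + 0.1592 + 0.0635) ≈ 17.660 × 0.6217 ≈ 10.979 mcg/mL.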